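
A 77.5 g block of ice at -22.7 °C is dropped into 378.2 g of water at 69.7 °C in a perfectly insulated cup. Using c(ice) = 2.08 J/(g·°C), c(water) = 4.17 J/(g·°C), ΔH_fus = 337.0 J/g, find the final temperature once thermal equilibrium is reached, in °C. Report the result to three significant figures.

Heat to bring ice to 0 °C and melt it: q₁ = 77.5×2.08×22.7 + 77.5×337.0 = 29777 J
Heat the water can supply cooling to 0 °C: 378.2×4.17×69.7 = 109923 J > q₁, so all ice melts.
Energy balance: 378.2×4.17×(69.7 − T) = 29777 + 77.5×4.17×(T − 0)
1577.094(69.7 − T) = 29777 + 323.175 T
109923 − 29777 = 1900.269 T
T = 80146 / 1900.269 = 42.18 °C

T_f = 42.2 °C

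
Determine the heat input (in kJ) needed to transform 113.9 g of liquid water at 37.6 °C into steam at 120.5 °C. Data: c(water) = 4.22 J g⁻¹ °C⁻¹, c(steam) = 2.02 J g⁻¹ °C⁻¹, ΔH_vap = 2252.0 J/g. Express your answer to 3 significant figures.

q = 291 kJ

q1 (heat water 37.6→100.0 °C): 113.9 × 4.22 × 62.4 = 29993 J
q2 (vaporize at 100 °C): 113.9 × 2252.0 = 256503 J
q3 (heat steam 100.0→120.5 °C): 113.9 × 2.02 × 20.5 = 4717 J
Total: 29993 + 256503 + 4717 = 291213 J = 291 kJ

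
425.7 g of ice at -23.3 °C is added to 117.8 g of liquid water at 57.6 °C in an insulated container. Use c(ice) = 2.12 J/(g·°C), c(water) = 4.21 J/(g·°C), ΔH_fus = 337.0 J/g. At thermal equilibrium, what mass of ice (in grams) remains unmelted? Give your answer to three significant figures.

m_ice remaining = 403 g

Heat to warm all ice to 0 °C: 425.7×2.12×23.3 = 21028 J
Heat released by water cooling to 0 °C: 117.8×4.21×57.6 = 28566 J
28566 J < 21028 + 425.7×337.0 = 164488.9 J, so not all ice melts; final T = 0 °C.
Heat left for melting: 28566 − 21028 = 7538 J
Mass melted = 7538 / 337.0 = 22.37 g
Ice remaining = 425.7 − 22.37 = 403.33 g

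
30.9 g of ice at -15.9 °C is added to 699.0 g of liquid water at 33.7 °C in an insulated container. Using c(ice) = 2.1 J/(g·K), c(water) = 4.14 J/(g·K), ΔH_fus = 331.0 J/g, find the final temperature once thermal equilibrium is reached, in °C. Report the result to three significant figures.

T_f = 28.5 °C

Heat to bring ice to 0 °C and melt it: q₁ = 30.9×2.1×15.9 + 30.9×331.0 = 11260 J
Heat the water can supply cooling to 0 °C: 699.0×4.14×33.7 = 97523.1 J > q₁, so all ice melts.
Energy balance: 699.0×4.14×(33.7 − T) = 11260 + 30.9×4.14×(T − 0)
2893.86(33.7 − T) = 11260 + 127.926 T
97523.1 − 11260 = 3021.786 T
T = 86263.1 / 3021.786 = 28.547 °C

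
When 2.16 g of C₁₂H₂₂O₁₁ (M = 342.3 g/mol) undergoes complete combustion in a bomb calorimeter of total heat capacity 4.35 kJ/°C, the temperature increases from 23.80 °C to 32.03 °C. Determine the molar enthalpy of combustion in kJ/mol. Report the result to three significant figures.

ΔT = 32.03 − 23.80 = 8.23 °C
q_cal = C_cal × ΔT = 4.35 × 8.23 = 35.8005 kJ
n = 2.16 / 342.3 = 0.006310 mol
q_rxn = −q_cal = -35.8005 kJ
ΔH = -35.8005 / 0.006310 = -5674 kJ/mol

ΔH = -5670 kJ/mol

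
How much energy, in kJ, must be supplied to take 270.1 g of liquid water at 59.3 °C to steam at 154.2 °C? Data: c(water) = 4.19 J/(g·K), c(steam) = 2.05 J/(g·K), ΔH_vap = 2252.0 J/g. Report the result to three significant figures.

q = 684 kJ

q1 (heat water 59.3→100.0 °C): 270.1 × 4.19 × 40.7 = 46061 J
q2 (vaporize at 100 °C): 270.1 × 2252.0 = 608265 J
q3 (heat steam 100.0→154.2 °C): 270.1 × 2.05 × 54.2 = 30011 J
Total: 46061 + 608265 + 30011 = 684337 J = 684 kJ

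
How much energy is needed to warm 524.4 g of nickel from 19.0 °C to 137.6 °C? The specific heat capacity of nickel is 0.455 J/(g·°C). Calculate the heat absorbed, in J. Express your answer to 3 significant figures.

q = m c ΔT = 524.4 × 0.455 × (137.6 − 19.0)
q = 524.4 × 0.455 × 118.6 = 28300 J

q = 28300 J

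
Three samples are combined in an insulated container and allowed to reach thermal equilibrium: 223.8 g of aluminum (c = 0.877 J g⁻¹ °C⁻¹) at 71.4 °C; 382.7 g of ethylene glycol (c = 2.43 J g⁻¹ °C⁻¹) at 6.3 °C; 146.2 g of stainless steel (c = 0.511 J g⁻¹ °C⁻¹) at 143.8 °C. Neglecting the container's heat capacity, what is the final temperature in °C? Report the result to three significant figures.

T_f = 25.5 °C

Σ mᵢcᵢ(T − Tᵢ) = 0  ⇒  T = Σ mᵢcᵢTᵢ / Σ mᵢcᵢ
Σ mᵢcᵢ = 223.8×0.877 + 382.7×2.43 + 146.2×0.511 = 1200.9418
Σ mᵢcᵢTᵢ = 196.2726×71.4 + 929.961×6.3 + 74.7082×143.8 = 30616
T = 30616 / 1200.9418 = 25.49 °C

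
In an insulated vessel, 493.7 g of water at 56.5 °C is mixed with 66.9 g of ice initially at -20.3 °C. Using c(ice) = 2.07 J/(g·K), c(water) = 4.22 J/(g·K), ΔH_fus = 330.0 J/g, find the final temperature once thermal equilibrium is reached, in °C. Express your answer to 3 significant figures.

T_f = 39.2 °C

Heat to bring ice to 0 °C and melt it: q₁ = 66.9×2.07×20.3 + 66.9×330.0 = 24888 J
Heat the water can supply cooling to 0 °C: 493.7×4.22×56.5 = 117713 J > q₁, so all ice melts.
Energy balance: 493.7×4.22×(56.5 − T) = 24888 + 66.9×4.22×(T − 0)
2083.414(56.5 − T) = 24888 + 282.318 T
117713 − 24888 = 2365.732 T
T = 92825 / 2365.732 = 39.24 °C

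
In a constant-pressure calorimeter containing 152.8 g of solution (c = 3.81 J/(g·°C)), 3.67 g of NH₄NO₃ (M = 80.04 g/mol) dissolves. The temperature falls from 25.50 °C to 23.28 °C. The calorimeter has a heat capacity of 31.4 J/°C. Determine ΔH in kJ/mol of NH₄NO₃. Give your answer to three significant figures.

|ΔT| = |23.28 − 25.50| = 2.22 °C
|q_surr| = (152.8 × 3.81 + 31.4) × 2.22 = 613.568 × 2.22 = 1362 J
n(NH₄NO₃) = 3.67 / 80.04 = 0.04585 mol
Temperature fell, so q_rxn = +|q_surr| = 1.362 kJ
ΔH = q_rxn / n = 29.71 kJ/mol

ΔH = 29.7 kJ/mol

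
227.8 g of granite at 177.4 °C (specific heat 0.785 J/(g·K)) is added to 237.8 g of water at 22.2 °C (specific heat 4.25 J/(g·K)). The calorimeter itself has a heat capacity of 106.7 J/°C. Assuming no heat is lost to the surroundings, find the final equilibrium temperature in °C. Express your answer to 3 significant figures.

Heat lost by granite = heat gained by water + calorimeter.
(227.8)(0.785)(177.4 − T) = [(237.8)(4.25) + 106.7](T − 22.2)
178.823 (177.4 − T) = 1117.35 (T − 22.2)
31723 − 178.823 T = 1117.35 T − 24805
56528 = 1296.173 T
T = 43.61 °C

T_f = 43.6 °C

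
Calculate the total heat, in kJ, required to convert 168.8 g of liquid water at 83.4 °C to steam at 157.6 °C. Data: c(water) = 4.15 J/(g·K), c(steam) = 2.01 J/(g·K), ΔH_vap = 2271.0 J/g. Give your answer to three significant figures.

q = 415 kJ

q1 (heat water 83.4→100.0 °C): 168.8 × 4.15 × 16.6 = 11629 J
q2 (vaporize at 100 °C): 168.8 × 2271.0 = 383345 J
q3 (heat steam 100.0→157.6 °C): 168.8 × 2.01 × 57.6 = 19543 J
Total: 11629 + 383345 + 19543 = 414517 J = 415 kJ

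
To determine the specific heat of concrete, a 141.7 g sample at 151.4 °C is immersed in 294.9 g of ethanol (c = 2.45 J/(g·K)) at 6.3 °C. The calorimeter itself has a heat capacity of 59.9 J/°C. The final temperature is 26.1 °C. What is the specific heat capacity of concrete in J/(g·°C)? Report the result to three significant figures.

c = 0.873 J/(g·°C)

q_gained = (294.9 × 2.45 + 59.9) × (26.1 − 6.3) = 15492 J
q_lost = 141.7 × c × (151.4 − 26.1) = 17755.01 c
Set equal: c = 15492 / 17755.01 = 0.873 J/(g·°C)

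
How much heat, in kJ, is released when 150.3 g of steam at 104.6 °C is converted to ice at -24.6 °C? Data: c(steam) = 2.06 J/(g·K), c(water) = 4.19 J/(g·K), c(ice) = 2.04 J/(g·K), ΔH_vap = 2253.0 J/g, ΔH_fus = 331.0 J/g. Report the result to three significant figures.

q = 460 kJ

q1 (cool steam 104.6→100 °C): 150.3 × 2.06 × 4.6 = 1424 J
q2 (condense at 100 °C): 150.3 × 2253.0 = 338626 J
q3 (cool water 100→0 °C): 150.3 × 4.19 × 100.0 = 62976 J
q4 (freeze at 0 °C): 150.3 × 331.0 = 49749 J
q5 (cool ice 0→-24.6 °C): 150.3 × 2.04 × 24.6 = 7543 J
Total: 1424 + 338626 + 62976 + 49749 + 7543 = 460318 J = 460 kJ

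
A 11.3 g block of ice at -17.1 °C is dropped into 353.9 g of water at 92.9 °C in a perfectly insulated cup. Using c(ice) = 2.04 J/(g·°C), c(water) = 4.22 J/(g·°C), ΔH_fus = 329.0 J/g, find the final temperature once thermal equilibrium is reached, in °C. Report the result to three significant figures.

T_f = 87.4 °C

Heat to bring ice to 0 °C and melt it: q₁ = 11.3×2.04×17.1 + 11.3×329.0 = 4111.9 J
Heat the water can supply cooling to 0 °C: 353.9×4.22×92.9 = 138742 J > q₁, so all ice melts.
Energy balance: 353.9×4.22×(92.9 − T) = 4111.9 + 11.3×4.22×(T − 0)
1493.458(92.9 − T) = 4111.9 + 47.686 T
138742 − 4111.9 = 1541.144 T
T = 134630.1 / 1541.144 = 87.36 °C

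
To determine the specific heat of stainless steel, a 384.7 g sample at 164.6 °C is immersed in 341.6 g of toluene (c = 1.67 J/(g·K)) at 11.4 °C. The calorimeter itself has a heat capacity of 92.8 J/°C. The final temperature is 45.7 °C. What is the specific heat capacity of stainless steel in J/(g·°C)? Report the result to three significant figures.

c = 0.497 J/(g·°C)

q_gained = (341.6 × 1.67 + 92.8) × (45.7 − 11.4) = 22750 J
q_lost = 384.7 × c × (164.6 − 45.7) = 45740.83 c
Set equal: c = 22750 / 45740.83 = 0.497 J/(g·°C)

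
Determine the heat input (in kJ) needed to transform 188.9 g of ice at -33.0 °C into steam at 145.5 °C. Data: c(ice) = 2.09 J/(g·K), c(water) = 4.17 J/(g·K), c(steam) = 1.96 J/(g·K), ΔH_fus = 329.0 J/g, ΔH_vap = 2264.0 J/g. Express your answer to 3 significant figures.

q1 (heat ice -33.0→0.0 °C): 188.9 × 2.09 × 33.0 = 13028 J
q2 (melt at 0 °C): 188.9 × 329.0 = 62148 J
q3 (heat water 0.0→100.0 °C): 188.9 × 4.17 × 100.0 = 78771 J
q4 (vaporize at 100 °C): 188.9 × 2264.0 = 427670 J
q5 (heat steam 100.0→145.5 °C): 188.9 × 1.96 × 45.5 = 16846 J
Total: 13028 + 62148 + 78771 + 427670 + 16846 = 598463 J = 598 kJ

q = 598 kJ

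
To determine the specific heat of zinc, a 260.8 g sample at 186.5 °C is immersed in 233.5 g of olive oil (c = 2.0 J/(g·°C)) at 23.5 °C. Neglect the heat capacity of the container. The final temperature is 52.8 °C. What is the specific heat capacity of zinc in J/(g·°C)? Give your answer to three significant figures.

c = 0.392 J/(g·°C)

q_gained = (233.5 × 2.0) × (52.8 − 23.5) = 13680 J
q_lost = 260.8 × c × (186.5 − 52.8) = 34868.96 c
Set equal: c = 13680 / 34868.96 = 0.392 J/(g·°C)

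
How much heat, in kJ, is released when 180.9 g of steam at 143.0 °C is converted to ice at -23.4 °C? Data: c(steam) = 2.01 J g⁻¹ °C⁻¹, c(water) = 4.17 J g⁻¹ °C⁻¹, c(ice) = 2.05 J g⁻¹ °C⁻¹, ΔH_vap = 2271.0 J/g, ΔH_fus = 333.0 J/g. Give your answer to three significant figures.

q = 571 kJ

q1 (cool steam 143.0→100 °C): 180.9 × 2.01 × 43.0 = 15635 J
q2 (condense at 100 °C): 180.9 × 2271.0 = 410824 J
q3 (cool water 100→0 °C): 180.9 × 4.17 × 100.0 = 75435 J
q4 (freeze at 0 °C): 180.9 × 333.0 = 60240 J
q5 (cool ice 0→-23.4 °C): 180.9 × 2.05 × 23.4 = 8678 J
Total: 15635 + 410824 + 75435 + 60240 + 8678 = 570812 J = 571 kJ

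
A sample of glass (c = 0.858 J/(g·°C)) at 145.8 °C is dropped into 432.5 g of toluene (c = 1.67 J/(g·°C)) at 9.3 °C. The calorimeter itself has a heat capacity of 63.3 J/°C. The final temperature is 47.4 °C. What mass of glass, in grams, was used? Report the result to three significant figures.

m = 355 g

q_gained = (432.5 × 1.67 + 63.3) × (47.4 − 9.3) = 29930 J
q_lost = m × 0.858 × (145.8 − 47.4) = 84.4272 m
m = 29930 / 84.4272 = 355 g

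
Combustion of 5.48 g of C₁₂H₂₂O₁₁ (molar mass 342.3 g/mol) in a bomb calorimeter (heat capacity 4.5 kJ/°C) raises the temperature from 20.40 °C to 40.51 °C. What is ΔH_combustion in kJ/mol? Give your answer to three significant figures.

ΔH = -5650 kJ/mol

ΔT = 40.51 − 20.40 = 20.11 °C
q_cal = C_cal × ΔT = 4.5 × 20.11 = 90.495 kJ
n = 5.48 / 342.3 = 0.01601 mol
q_rxn = −q_cal = -90.495 kJ
ΔH = -90.495 / 0.01601 = -5652 kJ/mol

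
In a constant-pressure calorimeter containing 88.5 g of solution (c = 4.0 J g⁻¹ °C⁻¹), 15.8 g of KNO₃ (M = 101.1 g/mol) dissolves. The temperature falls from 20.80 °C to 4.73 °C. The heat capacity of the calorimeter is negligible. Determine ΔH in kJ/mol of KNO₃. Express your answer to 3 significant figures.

ΔH = 36.4 kJ/mol

|ΔT| = |4.73 − 20.80| = 16.07 °C
|q_surr| = (88.5 × 4.0) × 16.07 = 354 × 16.07 = 5689 J
n(KNO₃) = 15.8 / 101.1 = 0.1563 mol
Temperature fell, so q_rxn = +|q_surr| = 5.689 kJ
ΔH = q_rxn / n = 36.40 kJ/mol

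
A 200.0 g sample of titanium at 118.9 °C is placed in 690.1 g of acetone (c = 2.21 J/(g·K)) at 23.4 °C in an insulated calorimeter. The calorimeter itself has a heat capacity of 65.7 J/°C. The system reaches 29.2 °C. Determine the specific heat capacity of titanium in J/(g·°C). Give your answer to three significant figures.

q_gained = (690.1 × 2.21 + 65.7) × (29.2 − 23.4) = 9227 J
q_lost = 200.0 × c × (118.9 − 29.2) = 17940 c
Set equal: c = 9227 / 17940 = 0.514 J/(g·°C)

c = 0.514 J/(g·°C)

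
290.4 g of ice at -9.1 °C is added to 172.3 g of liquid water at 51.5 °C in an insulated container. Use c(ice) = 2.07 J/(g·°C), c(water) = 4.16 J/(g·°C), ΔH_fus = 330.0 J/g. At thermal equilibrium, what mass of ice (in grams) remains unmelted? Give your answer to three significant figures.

m_ice remaining = 195 g

Heat to warm all ice to 0 °C: 290.4×2.07×9.1 = 5470.3 J
Heat released by water cooling to 0 °C: 172.3×4.16×51.5 = 36914 J
36914 J < 5470.3 + 290.4×330.0 = 101302.3 J, so not all ice melts; final T = 0 °C.
Heat left for melting: 36914 − 5470.3 = 31443.7 J
Mass melted = 31443.7 / 330.0 = 95.28 g
Ice remaining = 290.4 − 95.28 = 195.12 g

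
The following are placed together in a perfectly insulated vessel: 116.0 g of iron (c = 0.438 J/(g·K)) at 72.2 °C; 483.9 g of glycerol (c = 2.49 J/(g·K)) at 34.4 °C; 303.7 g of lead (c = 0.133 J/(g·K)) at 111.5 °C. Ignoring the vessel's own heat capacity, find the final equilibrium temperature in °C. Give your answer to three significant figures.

T_f = 38.3 °C

Σ mᵢcᵢ(T − Tᵢ) = 0  ⇒  T = Σ mᵢcᵢTᵢ / Σ mᵢcᵢ
Σ mᵢcᵢ = 116.0×0.438 + 483.9×2.49 + 303.7×0.133 = 1296.1111
Σ mᵢcᵢTᵢ = 50.808×72.2 + 1204.911×34.4 + 40.3921×111.5 = 49621
T = 49621 / 1296.1111 = 38.28 °C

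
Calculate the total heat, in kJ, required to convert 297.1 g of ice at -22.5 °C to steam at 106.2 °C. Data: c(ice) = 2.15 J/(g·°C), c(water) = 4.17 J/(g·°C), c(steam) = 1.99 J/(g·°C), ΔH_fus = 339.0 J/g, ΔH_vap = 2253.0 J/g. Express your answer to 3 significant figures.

q = 912 kJ

q1 (heat ice -22.5→0.0 °C): 297.1 × 2.15 × 22.5 = 14372 J
q2 (melt at 0 °C): 297.1 × 339.0 = 100717 J
q3 (heat water 0.0→100.0 °C): 297.1 × 4.17 × 100.0 = 123891 J
q4 (vaporize at 100 °C): 297.1 × 2253.0 = 669366 J
q5 (heat steam 100.0→106.2 °C): 297.1 × 1.99 × 6.2 = 3666 J
Total: 14372 + 100717 + 123891 + 669366 + 3666 = 912012 J = 912 kJ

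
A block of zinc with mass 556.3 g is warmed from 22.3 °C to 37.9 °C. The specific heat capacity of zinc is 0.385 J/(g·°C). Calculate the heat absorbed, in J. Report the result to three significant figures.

q = m c ΔT = 556.3 × 0.385 × (37.9 − 22.3)
q = 556.3 × 0.385 × 15.6 = 3341 J

q = 3340 J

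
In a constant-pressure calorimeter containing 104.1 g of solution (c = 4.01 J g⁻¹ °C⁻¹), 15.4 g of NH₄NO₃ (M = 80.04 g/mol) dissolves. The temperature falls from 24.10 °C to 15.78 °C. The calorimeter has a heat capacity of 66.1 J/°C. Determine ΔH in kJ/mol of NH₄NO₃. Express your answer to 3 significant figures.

|ΔT| = |15.78 − 24.10| = 8.32 °C
|q_surr| = (104.1 × 4.01 + 66.1) × 8.32 = 483.541 × 8.32 = 4023 J
n(NH₄NO₃) = 15.4 / 80.04 = 0.1924 mol
Temperature fell, so q_rxn = +|q_surr| = 4.023 kJ
ΔH = q_rxn / n = 20.91 kJ/mol

ΔH = 20.9 kJ/mol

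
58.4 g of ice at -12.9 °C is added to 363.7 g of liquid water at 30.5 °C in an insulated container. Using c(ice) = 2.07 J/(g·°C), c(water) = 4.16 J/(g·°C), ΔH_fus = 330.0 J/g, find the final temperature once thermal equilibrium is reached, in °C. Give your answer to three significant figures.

Heat to bring ice to 0 °C and melt it: q₁ = 58.4×2.07×12.9 + 58.4×330.0 = 20831 J
Heat the water can supply cooling to 0 °C: 363.7×4.16×30.5 = 46146.3 J > q₁, so all ice melts.
Energy balance: 363.7×4.16×(30.5 − T) = 20831 + 58.4×4.16×(T − 0)
1512.992(30.5 − T) = 20831 + 242.944 T
46146.3 − 20831 = 1755.936 T
T = 25315.3 / 1755.936 = 14.42 °C

T_f = 14.4 °C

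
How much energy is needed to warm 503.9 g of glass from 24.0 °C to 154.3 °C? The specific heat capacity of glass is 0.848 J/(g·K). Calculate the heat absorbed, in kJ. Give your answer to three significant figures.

q = 55.7 kJ

q = m c ΔT = 503.9 × 0.848 × (154.3 − 24.0)
q = 503.9 × 0.848 × 130.3 = 55680 J = 55.7 kJ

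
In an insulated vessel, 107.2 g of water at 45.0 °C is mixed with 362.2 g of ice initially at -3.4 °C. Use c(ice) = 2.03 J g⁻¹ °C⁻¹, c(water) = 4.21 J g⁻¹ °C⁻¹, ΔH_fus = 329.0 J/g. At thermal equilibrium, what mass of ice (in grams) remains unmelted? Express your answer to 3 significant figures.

m_ice remaining = 308 g

Heat to warm all ice to 0 °C: 362.2×2.03×3.4 = 2499.9 J
Heat released by water cooling to 0 °C: 107.2×4.21×45.0 = 20309 J
20309 J < 2499.9 + 362.2×329.0 = 121663.7 J, so not all ice melts; final T = 0 °C.
Heat left for melting: 20309 − 2499.9 = 17809.1 J
Mass melted = 17809.1 / 329.0 = 54.13 g
Ice remaining = 362.2 − 54.13 = 308.07 g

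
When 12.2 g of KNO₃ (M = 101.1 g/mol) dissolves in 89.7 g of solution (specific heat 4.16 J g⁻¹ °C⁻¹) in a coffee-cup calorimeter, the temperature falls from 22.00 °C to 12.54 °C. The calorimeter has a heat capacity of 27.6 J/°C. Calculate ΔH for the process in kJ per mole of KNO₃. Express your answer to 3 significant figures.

ΔH = 31.4 kJ/mol

|ΔT| = |12.54 − 22.00| = 9.46 °C
|q_surr| = (89.7 × 4.16 + 27.6) × 9.46 = 400.752 × 9.46 = 3791 J
n(KNO₃) = 12.2 / 101.1 = 0.1207 mol
Temperature fell, so q_rxn = +|q_surr| = 3.791 kJ
ΔH = q_rxn / n = 31.41 kJ/mol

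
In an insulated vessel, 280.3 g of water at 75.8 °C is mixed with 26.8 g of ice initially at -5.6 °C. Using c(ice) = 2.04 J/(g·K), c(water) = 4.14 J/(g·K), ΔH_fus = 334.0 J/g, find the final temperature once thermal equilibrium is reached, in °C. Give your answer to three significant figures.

Heat to bring ice to 0 °C and melt it: q₁ = 26.8×2.04×5.6 + 26.8×334.0 = 9257.4 J
Heat the water can supply cooling to 0 °C: 280.3×4.14×75.8 = 87961.5 J > q₁, so all ice melts.
Energy balance: 280.3×4.14×(75.8 − T) = 9257.4 + 26.8×4.14×(T − 0)
1160.442(75.8 − T) = 9257.4 + 110.952 T
87961.5 − 9257.4 = 1271.394 T
T = 78704.1 / 1271.394 = 61.90 °C

T_f = 61.9 °C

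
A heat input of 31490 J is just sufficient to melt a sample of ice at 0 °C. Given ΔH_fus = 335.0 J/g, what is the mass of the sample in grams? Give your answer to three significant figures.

m = 94.0 g

m = q / ΔH_fus = 31490 J / 335.0 J/g = 94.0 g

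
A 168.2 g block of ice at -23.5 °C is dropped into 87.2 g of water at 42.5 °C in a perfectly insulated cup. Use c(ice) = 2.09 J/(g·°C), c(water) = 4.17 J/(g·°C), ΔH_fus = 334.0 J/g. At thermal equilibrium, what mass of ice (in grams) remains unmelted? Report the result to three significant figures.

m_ice remaining = 147 g

Heat to warm all ice to 0 °C: 168.2×2.09×23.5 = 8261.1 J
Heat released by water cooling to 0 °C: 87.2×4.17×42.5 = 15454 J
15454 J < 8261.1 + 168.2×334.0 = 64439.9 J, so not all ice melts; final T = 0 °C.
Heat left for melting: 15454 − 8261.1 = 7192.9 J
Mass melted = 7192.9 / 334.0 = 21.54 g
Ice remaining = 168.2 − 21.54 = 146.66 g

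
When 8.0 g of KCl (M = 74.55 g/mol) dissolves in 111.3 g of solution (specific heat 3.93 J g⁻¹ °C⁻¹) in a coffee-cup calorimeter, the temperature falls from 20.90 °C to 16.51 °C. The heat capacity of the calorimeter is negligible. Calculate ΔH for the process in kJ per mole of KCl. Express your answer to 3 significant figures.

ΔH = 17.9 kJ/mol

|ΔT| = |16.51 − 20.90| = 4.39 °C
|q_surr| = (111.3 × 3.93) × 4.39 = 437.409 × 4.39 = 1920 J
n(KCl) = 8.0 / 74.55 = 0.1073 mol
Temperature fell, so q_rxn = +|q_surr| = 1.920 kJ
ΔH = q_rxn / n = 17.89 kJ/mol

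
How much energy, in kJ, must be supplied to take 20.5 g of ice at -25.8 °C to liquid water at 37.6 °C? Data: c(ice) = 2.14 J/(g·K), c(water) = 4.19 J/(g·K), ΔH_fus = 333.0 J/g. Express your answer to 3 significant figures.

q1 (heat ice -25.8→0.0 °C): 20.5 × 2.14 × 25.8 = 1132 J
q2 (melt at 0 °C): 20.5 × 333.0 = 6827 J
q3 (heat water 0.0→37.6 °C): 20.5 × 4.19 × 37.6 = 3230 J
Total: 1132 + 6827 + 3230 = 11189 J = 11.2 kJ

q = 11.2 kJ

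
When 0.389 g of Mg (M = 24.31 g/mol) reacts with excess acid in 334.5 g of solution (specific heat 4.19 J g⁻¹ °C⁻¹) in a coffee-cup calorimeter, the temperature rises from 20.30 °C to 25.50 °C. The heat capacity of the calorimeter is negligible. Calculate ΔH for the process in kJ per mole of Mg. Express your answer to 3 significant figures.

ΔH = -455 kJ/mol

|ΔT| = |25.50 − 20.30| = 5.20 °C
|q_surr| = (334.5 × 4.19) × 5.20 = 1401.555 × 5.20 = 7288.1 J
n(Mg) = 0.389 / 24.31 = 0.016002 mol
Temperature rose, so q_rxn = −|q_surr| = -7.2881 kJ
ΔH = q_rxn / n = -455.4 kJ/mol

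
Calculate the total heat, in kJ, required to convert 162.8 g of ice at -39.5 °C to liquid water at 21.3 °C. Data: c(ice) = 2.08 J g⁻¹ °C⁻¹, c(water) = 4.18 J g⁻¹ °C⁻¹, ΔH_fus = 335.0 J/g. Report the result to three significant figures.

q = 82.4 kJ

q1 (heat ice -39.5→0.0 °C): 162.8 × 2.08 × 39.5 = 13376 J
q2 (melt at 0 °C): 162.8 × 335.0 = 54538 J
q3 (heat water 0.0→21.3 °C): 162.8 × 4.18 × 21.3 = 14495 J
Total: 13376 + 54538 + 14495 = 82409 J = 82.4 kJ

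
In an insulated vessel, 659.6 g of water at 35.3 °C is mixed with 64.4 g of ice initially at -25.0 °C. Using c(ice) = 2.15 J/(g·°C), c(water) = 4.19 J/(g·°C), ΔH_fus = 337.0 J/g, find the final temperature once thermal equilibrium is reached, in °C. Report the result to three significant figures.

T_f = 23.9 °C

Heat to bring ice to 0 °C and melt it: q₁ = 64.4×2.15×25.0 + 64.4×337.0 = 25164 J
Heat the water can supply cooling to 0 °C: 659.6×4.19×35.3 = 97559.5 J > q₁, so all ice melts.
Energy balance: 659.6×4.19×(35.3 − T) = 25164 + 64.4×4.19×(T − 0)
2763.724(35.3 − T) = 25164 + 269.836 T
97559.5 − 25164 = 3033.560 T
T = 72395.5 / 3033.560 = 23.86 °C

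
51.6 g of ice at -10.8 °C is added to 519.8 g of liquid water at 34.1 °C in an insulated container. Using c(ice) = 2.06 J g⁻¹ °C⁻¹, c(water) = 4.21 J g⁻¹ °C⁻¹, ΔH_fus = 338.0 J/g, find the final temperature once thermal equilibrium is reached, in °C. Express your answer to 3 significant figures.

Heat to bring ice to 0 °C and melt it: q₁ = 51.6×2.06×10.8 + 51.6×338.0 = 18589 J
Heat the water can supply cooling to 0 °C: 519.8×4.21×34.1 = 74623.0 J > q₁, so all ice melts.
Energy balance: 519.8×4.21×(34.1 − T) = 18589 + 51.6×4.21×(T − 0)
2188.358(34.1 − T) = 18589 + 217.236 T
74623.0 − 18589 = 2405.594 T
T = 56034.0 / 2405.594 = 23.29 °C

T_f = 23.3 °C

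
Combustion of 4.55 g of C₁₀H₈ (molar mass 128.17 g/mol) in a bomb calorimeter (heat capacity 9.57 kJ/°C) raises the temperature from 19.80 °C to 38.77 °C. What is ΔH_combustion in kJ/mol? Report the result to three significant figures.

ΔT = 38.77 − 19.80 = 18.97 °C
q_cal = C_cal × ΔT = 9.57 × 18.97 = 181.5429 kJ
n = 4.55 / 128.17 = 0.03550 mol
q_rxn = −q_cal = -181.5429 kJ
ΔH = -181.5429 / 0.03550 = -5114 kJ/mol

ΔH = -5110 kJ/mol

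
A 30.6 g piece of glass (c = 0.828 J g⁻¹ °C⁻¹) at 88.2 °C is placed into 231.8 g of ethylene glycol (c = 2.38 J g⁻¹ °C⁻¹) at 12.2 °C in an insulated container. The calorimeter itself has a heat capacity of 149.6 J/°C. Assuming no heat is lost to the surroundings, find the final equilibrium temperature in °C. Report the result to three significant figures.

T_f = 14.9 °C

Heat lost by glass = heat gained by ethylene glycol + calorimeter.
(30.6)(0.828)(88.2 − T) = [(231.8)(2.38) + 149.6](T − 12.2)
25.3368 (88.2 − T) = 701.284 (T − 12.2)
2234.7 − 25.3368 T = 701.284 T − 8555.7
10790.4 = 726.6208 T
T = 14.85 °C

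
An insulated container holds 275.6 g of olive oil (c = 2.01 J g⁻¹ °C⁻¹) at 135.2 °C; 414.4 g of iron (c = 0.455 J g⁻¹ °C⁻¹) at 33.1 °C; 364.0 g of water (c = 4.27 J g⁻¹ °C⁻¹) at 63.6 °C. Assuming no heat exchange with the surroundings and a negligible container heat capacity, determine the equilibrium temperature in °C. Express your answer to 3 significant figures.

Σ mᵢcᵢ(T − Tᵢ) = 0  ⇒  T = Σ mᵢcᵢTᵢ / Σ mᵢcᵢ
Σ mᵢcᵢ = 275.6×2.01 + 414.4×0.455 + 364.0×4.27 = 2296.788
Σ mᵢcᵢTᵢ = 553.956×135.2 + 188.552×33.1 + 1554.28×63.6 = 179990
T = 179990 / 2296.788 = 78.37 °C

T_f = 78.4 °C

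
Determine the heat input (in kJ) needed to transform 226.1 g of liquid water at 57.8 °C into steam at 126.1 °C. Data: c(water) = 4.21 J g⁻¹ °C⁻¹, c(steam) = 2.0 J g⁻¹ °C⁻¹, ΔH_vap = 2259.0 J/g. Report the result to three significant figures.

q1 (heat water 57.8→100.0 °C): 226.1 × 4.21 × 42.2 = 40169 J
q2 (vaporize at 100 °C): 226.1 × 2259.0 = 510760 J
q3 (heat steam 100.0→126.1 °C): 226.1 × 2.0 × 26.1 = 11802 J
Total: 40169 + 510760 + 11802 = 562731 J = 563 kJ

q = 563 kJ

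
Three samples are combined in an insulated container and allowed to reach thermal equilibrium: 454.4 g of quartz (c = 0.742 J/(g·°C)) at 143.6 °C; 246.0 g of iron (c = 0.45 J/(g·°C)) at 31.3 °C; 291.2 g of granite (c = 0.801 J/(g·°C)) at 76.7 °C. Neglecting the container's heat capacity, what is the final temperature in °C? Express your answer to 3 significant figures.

Σ mᵢcᵢ(T − Tᵢ) = 0  ⇒  T = Σ mᵢcᵢTᵢ / Σ mᵢcᵢ
Σ mᵢcᵢ = 454.4×0.742 + 246.0×0.45 + 291.2×0.801 = 681.1160
Σ mᵢcᵢTᵢ = 337.1648×143.6 + 110.7×31.3 + 233.2512×76.7 = 69772
T = 69772 / 681.1160 = 102.4 °C

T_f = 102 °C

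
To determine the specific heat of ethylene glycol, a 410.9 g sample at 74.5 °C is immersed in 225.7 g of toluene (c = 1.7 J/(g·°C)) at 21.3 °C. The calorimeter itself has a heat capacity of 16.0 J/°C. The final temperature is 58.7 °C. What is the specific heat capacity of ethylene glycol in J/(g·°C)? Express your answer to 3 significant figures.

q_gained = (225.7 × 1.7 + 16.0) × (58.7 − 21.3) = 14950 J
q_lost = 410.9 × c × (74.5 − 58.7) = 6492.22 c
Set equal: c = 14950 / 6492.22 = 2.30 J/(g·°C)

c = 2.30 J/(g·°C)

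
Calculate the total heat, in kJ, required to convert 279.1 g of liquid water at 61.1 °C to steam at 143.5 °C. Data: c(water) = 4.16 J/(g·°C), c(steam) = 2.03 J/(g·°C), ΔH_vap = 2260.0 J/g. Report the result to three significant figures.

q = 701 kJ

q1 (heat water 61.1→100.0 °C): 279.1 × 4.16 × 38.9 = 45165 J
q2 (vaporize at 100 °C): 279.1 × 2260.0 = 630766 J
q3 (heat steam 100.0→143.5 °C): 279.1 × 2.03 × 43.5 = 24646 J
Total: 45165 + 630766 + 24646 = 700577 J = 701 kJ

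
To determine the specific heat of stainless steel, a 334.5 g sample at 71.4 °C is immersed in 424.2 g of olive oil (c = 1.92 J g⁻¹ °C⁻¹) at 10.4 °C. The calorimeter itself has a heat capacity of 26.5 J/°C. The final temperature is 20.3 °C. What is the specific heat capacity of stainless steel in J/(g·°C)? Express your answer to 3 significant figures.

q_gained = (424.2 × 1.92 + 26.5) × (20.3 − 10.4) = 8326 J
q_lost = 334.5 × c × (71.4 − 20.3) = 17092.95 c
Set equal: c = 8326 / 17092.95 = 0.487 J/(g·°C)

c = 0.487 J/(g·°C)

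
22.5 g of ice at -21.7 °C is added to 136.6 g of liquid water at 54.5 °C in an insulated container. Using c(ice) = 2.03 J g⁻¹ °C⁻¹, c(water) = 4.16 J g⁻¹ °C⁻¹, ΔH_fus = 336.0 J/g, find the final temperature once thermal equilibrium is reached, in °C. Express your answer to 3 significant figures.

T_f = 33.9 °C

Heat to bring ice to 0 °C and melt it: q₁ = 22.5×2.03×21.7 + 22.5×336.0 = 8551.1 J
Heat the water can supply cooling to 0 °C: 136.6×4.16×54.5 = 30970.0 J > q₁, so all ice melts.
Energy balance: 136.6×4.16×(54.5 − T) = 8551.1 + 22.5×4.16×(T − 0)
568.256(54.5 − T) = 8551.1 + 93.6 T
30970.0 − 8551.1 = 661.856 T
T = 22418.9 / 661.856 = 33.87 °C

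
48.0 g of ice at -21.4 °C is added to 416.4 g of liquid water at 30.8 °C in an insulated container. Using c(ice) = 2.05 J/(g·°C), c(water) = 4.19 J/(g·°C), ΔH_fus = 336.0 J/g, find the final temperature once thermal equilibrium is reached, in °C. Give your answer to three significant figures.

Heat to bring ice to 0 °C and melt it: q₁ = 48.0×2.05×21.4 + 48.0×336.0 = 18234 J
Heat the water can supply cooling to 0 °C: 416.4×4.19×30.8 = 53737.3 J > q₁, so all ice melts.
Energy balance: 416.4×4.19×(30.8 − T) = 18234 + 48.0×4.19×(T − 0)
1744.716(30.8 − T) = 18234 + 201.12 T
53737.3 − 18234 = 1945.836 T
T = 35503.3 / 1945.836 = 18.246 °C

T_f = 18.2 °C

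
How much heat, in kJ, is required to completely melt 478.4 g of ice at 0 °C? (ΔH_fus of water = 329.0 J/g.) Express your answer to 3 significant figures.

q = m × ΔH_fus = 478.4 × 329.0 = 157400 J = 157 kJ

q = 157 kJ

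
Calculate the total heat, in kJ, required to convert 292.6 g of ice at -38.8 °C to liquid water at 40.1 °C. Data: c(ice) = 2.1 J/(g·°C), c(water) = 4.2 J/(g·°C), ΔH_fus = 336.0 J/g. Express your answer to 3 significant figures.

q = 171 kJ

q1 (heat ice -38.8→0.0 °C): 292.6 × 2.1 × 38.8 = 23841 J
q2 (melt at 0 °C): 292.6 × 336.0 = 98314 J
q3 (heat water 0.0→40.1 °C): 292.6 × 4.2 × 40.1 = 49280 J
Total: 23841 + 98314 + 49280 = 171435 J = 171 kJ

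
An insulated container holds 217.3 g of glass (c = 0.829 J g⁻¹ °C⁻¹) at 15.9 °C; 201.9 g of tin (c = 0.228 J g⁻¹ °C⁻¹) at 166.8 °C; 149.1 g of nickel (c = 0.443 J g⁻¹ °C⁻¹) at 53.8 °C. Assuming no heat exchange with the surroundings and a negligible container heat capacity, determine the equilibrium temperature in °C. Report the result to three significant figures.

T_f = 48.2 °C

Σ mᵢcᵢ(T − Tᵢ) = 0  ⇒  T = Σ mᵢcᵢTᵢ / Σ mᵢcᵢ
Σ mᵢcᵢ = 217.3×0.829 + 201.9×0.228 + 149.1×0.443 = 292.2262
Σ mᵢcᵢTᵢ = 180.1417×15.9 + 46.0332×166.8 + 66.0513×53.8 = 14096
T = 14096 / 292.2262 = 48.24 °C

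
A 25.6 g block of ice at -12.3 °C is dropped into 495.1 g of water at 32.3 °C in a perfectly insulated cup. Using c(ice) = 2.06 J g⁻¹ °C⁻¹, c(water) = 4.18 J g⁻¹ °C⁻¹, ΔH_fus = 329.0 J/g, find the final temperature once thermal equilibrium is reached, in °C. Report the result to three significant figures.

Heat to bring ice to 0 °C and melt it: q₁ = 25.6×2.06×12.3 + 25.6×329.0 = 9071.1 J
Heat the water can supply cooling to 0 °C: 495.1×4.18×32.3 = 66845.4 J > q₁, so all ice melts.
Energy balance: 495.1×4.18×(32.3 − T) = 9071.1 + 25.6×4.18×(T − 0)
2069.518(32.3 − T) = 9071.1 + 107.008 T
66845.4 − 9071.1 = 2176.526 T
T = 57774.3 / 2176.526 = 26.54 °C

T_f = 26.5 °C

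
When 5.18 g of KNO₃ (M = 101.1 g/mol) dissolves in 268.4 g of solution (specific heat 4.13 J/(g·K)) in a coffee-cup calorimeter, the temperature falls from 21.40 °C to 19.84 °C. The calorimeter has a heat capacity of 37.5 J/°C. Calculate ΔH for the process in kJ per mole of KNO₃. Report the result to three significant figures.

|ΔT| = |19.84 − 21.40| = 1.56 °C
|q_surr| = (268.4 × 4.13 + 37.5) × 1.56 = 1145.992 × 1.56 = 1788 J
n(KNO₃) = 5.18 / 101.1 = 0.05124 mol
Temperature fell, so q_rxn = +|q_surr| = 1.788 kJ
ΔH = q_rxn / n = 34.89 kJ/mol

ΔH = 34.9 kJ/mol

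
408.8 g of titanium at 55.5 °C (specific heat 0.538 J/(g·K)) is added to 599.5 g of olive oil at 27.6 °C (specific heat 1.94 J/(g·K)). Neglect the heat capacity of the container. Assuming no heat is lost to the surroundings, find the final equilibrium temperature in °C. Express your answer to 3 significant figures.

T_f = 32.0 °C

Heat lost by titanium = heat gained by olive oil.
(408.8)(0.538)(55.5 − T) = (599.5)(1.94)(T − 27.6)
219.9344 (55.5 − T) = 1163.03 (T − 27.6)
12206 − 219.9344 T = 1163.03 T − 32100
44306 = 1382.9644 T
T = 32.04 °C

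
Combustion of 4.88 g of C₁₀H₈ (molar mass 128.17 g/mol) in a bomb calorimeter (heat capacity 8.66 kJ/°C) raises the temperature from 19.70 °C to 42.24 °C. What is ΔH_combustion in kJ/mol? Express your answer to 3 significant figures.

ΔH = -5130 kJ/mol

ΔT = 42.24 − 19.70 = 22.54 °C
q_cal = C_cal × ΔT = 8.66 × 22.54 = 195.1964 kJ
n = 4.88 / 128.17 = 0.03807 mol
q_rxn = −q_cal = -195.1964 kJ
ΔH = -195.1964 / 0.03807 = -5127 kJ/mol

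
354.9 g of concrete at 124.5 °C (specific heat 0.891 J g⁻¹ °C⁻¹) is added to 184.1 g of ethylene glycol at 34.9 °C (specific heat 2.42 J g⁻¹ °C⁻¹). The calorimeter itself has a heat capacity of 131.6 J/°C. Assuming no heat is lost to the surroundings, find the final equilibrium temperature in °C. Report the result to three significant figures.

Heat lost by concrete = heat gained by ethylene glycol + calorimeter.
(354.9)(0.891)(124.5 − T) = [(184.1)(2.42) + 131.6](T − 34.9)
316.2159 (124.5 − T) = 577.122 (T − 34.9)
39369 − 316.2159 T = 577.122 T − 20142
59511 = 893.3379 T
T = 66.62 °C

T_f = 66.6 °C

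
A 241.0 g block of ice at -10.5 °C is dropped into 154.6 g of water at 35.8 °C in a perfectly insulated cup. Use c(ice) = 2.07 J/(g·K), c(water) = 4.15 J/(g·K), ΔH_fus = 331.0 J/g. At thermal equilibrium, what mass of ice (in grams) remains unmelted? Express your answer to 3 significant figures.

m_ice remaining = 187 g

Heat to warm all ice to 0 °C: 241.0×2.07×10.5 = 5238.1 J
Heat released by water cooling to 0 °C: 154.6×4.15×35.8 = 22969 J
22969 J < 5238.1 + 241.0×331.0 = 85009.1 J, so not all ice melts; final T = 0 °C.
Heat left for melting: 22969 − 5238.1 = 17730.9 J
Mass melted = 17730.9 / 331.0 = 53.57 g
Ice remaining = 241.0 − 53.57 = 187.43 g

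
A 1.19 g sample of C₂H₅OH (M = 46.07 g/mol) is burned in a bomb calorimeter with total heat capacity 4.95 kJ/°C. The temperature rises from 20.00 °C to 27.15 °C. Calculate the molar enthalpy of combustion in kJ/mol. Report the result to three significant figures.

ΔH = -1370 kJ/mol

ΔT = 27.15 − 20.00 = 7.15 °C
q_cal = C_cal × ΔT = 4.95 × 7.15 = 35.3925 kJ
n = 1.19 / 46.07 = 0.02583 mol
q_rxn = −q_cal = -35.3925 kJ
ΔH = -35.3925 / 0.02583 = -1370 kJ/mol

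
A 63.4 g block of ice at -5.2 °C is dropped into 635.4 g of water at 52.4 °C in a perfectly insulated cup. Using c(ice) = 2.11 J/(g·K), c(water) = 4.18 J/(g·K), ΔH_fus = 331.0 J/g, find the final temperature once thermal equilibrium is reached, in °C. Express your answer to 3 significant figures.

T_f = 40.2 °C

Heat to bring ice to 0 °C and melt it: q₁ = 63.4×2.11×5.2 + 63.4×331.0 = 21681 J
Heat the water can supply cooling to 0 °C: 635.4×4.18×52.4 = 139173 J > q₁, so all ice melts.
Energy balance: 635.4×4.18×(52.4 − T) = 21681 + 63.4×4.18×(T − 0)
2655.972(52.4 − T) = 21681 + 265.012 T
139173 − 21681 = 2920.984 T
T = 117492 / 2920.984 = 40.22 °C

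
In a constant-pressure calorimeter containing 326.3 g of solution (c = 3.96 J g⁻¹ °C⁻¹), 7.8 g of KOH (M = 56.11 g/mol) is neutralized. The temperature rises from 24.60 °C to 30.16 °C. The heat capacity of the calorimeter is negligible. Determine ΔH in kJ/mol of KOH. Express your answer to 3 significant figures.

ΔH = -51.7 kJ/mol

|ΔT| = |30.16 − 24.60| = 5.56 °C
|q_surr| = (326.3 × 3.96) × 5.56 = 1292.148 × 5.56 = 7184 J
n(KOH) = 7.8 / 56.11 = 0.1390 mol
Temperature rose, so q_rxn = −|q_surr| = -7.184 kJ
ΔH = q_rxn / n = -51.68 kJ/mol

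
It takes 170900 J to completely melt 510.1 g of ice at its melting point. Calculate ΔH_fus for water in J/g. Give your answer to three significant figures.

ΔH_fus = q / m = 170900 / 510.1 = 335 J/g

ΔH_fus = 335 J/g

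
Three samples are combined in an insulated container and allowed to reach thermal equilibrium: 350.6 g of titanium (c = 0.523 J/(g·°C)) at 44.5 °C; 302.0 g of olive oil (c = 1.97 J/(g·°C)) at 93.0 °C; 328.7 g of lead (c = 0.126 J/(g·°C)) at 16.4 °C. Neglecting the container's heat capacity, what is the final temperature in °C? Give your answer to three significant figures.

T_f = 78.3 °C

Σ mᵢcᵢ(T − Tᵢ) = 0  ⇒  T = Σ mᵢcᵢTᵢ / Σ mᵢcᵢ
Σ mᵢcᵢ = 350.6×0.523 + 302.0×1.97 + 328.7×0.126 = 819.7200
Σ mᵢcᵢTᵢ = 183.3638×44.5 + 594.94×93.0 + 41.4162×16.4 = 64168
T = 64168 / 819.7200 = 78.28 °C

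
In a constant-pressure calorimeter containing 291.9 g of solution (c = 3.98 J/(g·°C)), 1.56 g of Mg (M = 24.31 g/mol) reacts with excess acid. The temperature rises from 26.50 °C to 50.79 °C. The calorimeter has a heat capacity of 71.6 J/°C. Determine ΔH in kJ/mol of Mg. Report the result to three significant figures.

ΔH = -467 kJ/mol

|ΔT| = |50.79 − 26.50| = 24.29 °C
|q_surr| = (291.9 × 3.98 + 71.6) × 24.29 = 1233.362 × 24.29 = 29960 J
n(Mg) = 1.56 / 24.31 = 0.06417 mol
Temperature rose, so q_rxn = −|q_surr| = -29.96 kJ
ΔH = q_rxn / n = -466.9 kJ/mol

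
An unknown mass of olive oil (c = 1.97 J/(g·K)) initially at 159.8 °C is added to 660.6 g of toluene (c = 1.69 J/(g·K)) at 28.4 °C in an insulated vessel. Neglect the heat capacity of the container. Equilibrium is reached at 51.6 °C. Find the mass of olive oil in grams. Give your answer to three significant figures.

q_gained = (660.6 × 1.69) × (51.6 − 28.4) = 25900 J
q_lost = m × 1.97 × (159.8 − 51.6) = 213.154 m
m = 25900 / 213.154 = 122 g

m = 122 g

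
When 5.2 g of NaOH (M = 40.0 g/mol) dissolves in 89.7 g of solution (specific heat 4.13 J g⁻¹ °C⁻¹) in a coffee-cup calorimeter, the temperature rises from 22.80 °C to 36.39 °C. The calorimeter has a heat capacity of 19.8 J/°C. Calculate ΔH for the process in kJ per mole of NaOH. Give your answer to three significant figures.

ΔH = -40.8 kJ/mol

|ΔT| = |36.39 − 22.80| = 13.59 °C
|q_surr| = (89.7 × 4.13 + 19.8) × 13.59 = 390.261 × 13.59 = 5304 J
n(NaOH) = 5.2 / 40.0 = 0.1300 mol
Temperature rose, so q_rxn = −|q_surr| = -5.304 kJ
ΔH = q_rxn / n = -40.80 kJ/mol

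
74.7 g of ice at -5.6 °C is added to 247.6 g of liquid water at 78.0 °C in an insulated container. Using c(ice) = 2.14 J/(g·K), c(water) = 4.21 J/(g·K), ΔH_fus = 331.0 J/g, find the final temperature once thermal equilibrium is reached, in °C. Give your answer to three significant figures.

Heat to bring ice to 0 °C and melt it: q₁ = 74.7×2.14×5.6 + 74.7×331.0 = 25621 J
Heat the water can supply cooling to 0 °C: 247.6×4.21×78.0 = 81306.9 J > q₁, so all ice melts.
Energy balance: 247.6×4.21×(78.0 − T) = 25621 + 74.7×4.21×(T − 0)
1042.396(78.0 − T) = 25621 + 314.487 T
81306.9 − 25621 = 1356.883 T
T = 55685.9 / 1356.883 = 41.04 °C

T_f = 41.0 °C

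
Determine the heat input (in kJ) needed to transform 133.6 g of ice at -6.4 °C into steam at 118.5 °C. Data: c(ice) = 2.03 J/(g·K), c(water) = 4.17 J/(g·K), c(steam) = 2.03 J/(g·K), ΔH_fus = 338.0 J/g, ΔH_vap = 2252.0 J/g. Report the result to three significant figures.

q1 (heat ice -6.4→0.0 °C): 133.6 × 2.03 × 6.4 = 1736 J
q2 (melt at 0 °C): 133.6 × 338.0 = 45157 J
q3 (heat water 0.0→100.0 °C): 133.6 × 4.17 × 100.0 = 55711 J
q4 (vaporize at 100 °C): 133.6 × 2252.0 = 300867 J
q5 (heat steam 100.0→118.5 °C): 133.6 × 2.03 × 18.5 = 5017 J
Total: 1736 + 45157 + 55711 + 300867 + 5017 = 408488 J = 408 kJ

q = 408 kJ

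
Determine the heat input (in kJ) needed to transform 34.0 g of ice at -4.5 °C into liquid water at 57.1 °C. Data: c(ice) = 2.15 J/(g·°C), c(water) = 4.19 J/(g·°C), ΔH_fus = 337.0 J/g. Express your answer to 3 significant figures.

q1 (heat ice -4.5→0.0 °C): 34.0 × 2.15 × 4.5 = 329 J
q2 (melt at 0 °C): 34.0 × 337.0 = 11458 J
q3 (heat water 0.0→57.1 °C): 34.0 × 4.19 × 57.1 = 8134 J
Total: 329 + 11458 + 8134 = 19921 J = 19.9 kJ

q = 19.9 kJ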